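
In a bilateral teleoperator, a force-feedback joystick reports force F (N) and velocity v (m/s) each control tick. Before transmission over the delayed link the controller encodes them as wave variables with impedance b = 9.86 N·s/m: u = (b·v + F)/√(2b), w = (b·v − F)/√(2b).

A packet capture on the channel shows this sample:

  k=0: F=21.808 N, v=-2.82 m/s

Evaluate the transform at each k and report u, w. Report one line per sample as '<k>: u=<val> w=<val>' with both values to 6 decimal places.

k=0: b·v=9.86×(-2.82)=-27.805200; √(2b)=4.440721; u=(-27.805200+21.808)/4.440721=-1.350502, w=(-27.805200−21.808)/4.440721=-11.172331

0: u=-1.350502 w=-11.172331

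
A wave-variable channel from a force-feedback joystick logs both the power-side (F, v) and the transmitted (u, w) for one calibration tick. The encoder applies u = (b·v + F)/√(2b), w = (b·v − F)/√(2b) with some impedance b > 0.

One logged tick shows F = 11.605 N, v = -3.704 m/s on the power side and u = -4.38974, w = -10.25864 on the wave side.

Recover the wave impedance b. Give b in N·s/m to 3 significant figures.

u + w = -14.6484;  u + w = √(2b)·v, so √(2b) = -14.6484/(-3.704) = 3.9547.
b = (√(2b))²/2 = 15.6400/2 = 7.8200.
(Check via u − w = 2F/√(2b): u − w = 5.8689, 2F/√(2b) = 5.8689.)

b = 7.82 N·s/m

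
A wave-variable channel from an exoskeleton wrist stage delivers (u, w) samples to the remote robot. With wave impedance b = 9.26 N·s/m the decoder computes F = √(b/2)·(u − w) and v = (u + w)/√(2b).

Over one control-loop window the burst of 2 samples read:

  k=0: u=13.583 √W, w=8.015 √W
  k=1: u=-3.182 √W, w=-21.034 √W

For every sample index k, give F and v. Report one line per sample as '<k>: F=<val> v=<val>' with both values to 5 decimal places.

k=0: u−w=5.56800, u+w=21.59800; √(b/2)=2.15174, √(2b)=4.30349; F=2.15174×5.568=11.98091, v=21.59800/4.30349=5.01872
k=1: u−w=17.85200, u+w=-24.21600; √(b/2)=2.15174, √(2b)=4.30349; F=2.15174×17.852=38.41292, v=-24.21600/4.30349=-5.62706

0: F=11.98091 v=5.01872
1: F=38.41292 v=-5.62706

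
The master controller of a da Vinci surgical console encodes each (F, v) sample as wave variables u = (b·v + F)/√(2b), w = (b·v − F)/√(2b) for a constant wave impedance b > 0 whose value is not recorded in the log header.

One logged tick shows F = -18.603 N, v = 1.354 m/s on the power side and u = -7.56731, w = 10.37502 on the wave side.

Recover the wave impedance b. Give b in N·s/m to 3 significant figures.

b = 2.15 N·s/m

u + w = 2.8077;  u + w = √(2b)·v, so √(2b) = 2.8077/1.354 = 2.0736.
b = (√(2b))²/2 = 4.3000/2 = 2.1500.
(Check via u − w = 2F/√(2b): u − w = -17.9423, 2F/√(2b) = -17.9424.)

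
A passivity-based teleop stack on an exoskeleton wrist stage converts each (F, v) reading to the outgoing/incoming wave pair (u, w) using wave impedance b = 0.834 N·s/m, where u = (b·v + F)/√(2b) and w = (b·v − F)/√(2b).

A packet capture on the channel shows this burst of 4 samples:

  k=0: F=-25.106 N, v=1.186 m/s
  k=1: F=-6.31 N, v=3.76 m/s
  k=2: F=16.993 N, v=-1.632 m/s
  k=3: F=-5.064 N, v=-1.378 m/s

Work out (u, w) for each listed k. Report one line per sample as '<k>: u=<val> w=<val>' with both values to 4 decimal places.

0: u=-18.6734 w=20.2051
1: u=-2.4577 w=7.3138
2: u=12.1036 w=-14.2113
3: u=-4.8108 w=3.0311

k=0: b·v=0.834×1.186=0.9891; √(2b)=1.2915; u=(0.9891+(-25.106))/1.2915=-18.6734, w=(0.9891−(-25.106))/1.2915=20.2051
k=1: b·v=0.834×3.76=3.1358; √(2b)=1.2915; u=(3.1358+(-6.31))/1.2915=-2.4577, w=(3.1358−(-6.31))/1.2915=7.3138
k=2: b·v=0.834×(-1.632)=-1.3611; √(2b)=1.2915; u=(-1.3611+16.993)/1.2915=12.1036, w=(-1.3611−16.993)/1.2915=-14.2113
k=3: b·v=0.834×(-1.378)=-1.1493; √(2b)=1.2915; u=(-1.1493+(-5.064))/1.2915=-4.8108, w=(-1.1493−(-5.064))/1.2915=3.0311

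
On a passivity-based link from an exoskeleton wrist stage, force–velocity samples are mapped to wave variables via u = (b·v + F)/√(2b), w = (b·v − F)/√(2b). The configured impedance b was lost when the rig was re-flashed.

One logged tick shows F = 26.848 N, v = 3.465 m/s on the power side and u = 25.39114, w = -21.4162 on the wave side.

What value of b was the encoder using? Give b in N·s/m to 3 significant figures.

b = 0.658 N·s/m

u + w = 3.97494;  u + w = √(2b)·v, so √(2b) = 3.97494/3.465 = 1.14717.
b = (√(2b))²/2 = 1.31600/2 = 0.65800.
(Check via u − w = 2F/√(2b): u − w = 46.80734, 2F/√(2b) = 46.80741.)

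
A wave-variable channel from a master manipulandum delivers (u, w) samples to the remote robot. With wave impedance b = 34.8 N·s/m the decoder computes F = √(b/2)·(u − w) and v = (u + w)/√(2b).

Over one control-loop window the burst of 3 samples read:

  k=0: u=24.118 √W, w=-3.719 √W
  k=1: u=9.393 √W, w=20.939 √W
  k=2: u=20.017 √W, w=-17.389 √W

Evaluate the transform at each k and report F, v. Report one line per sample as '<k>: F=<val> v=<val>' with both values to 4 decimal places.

k=0: u−w=27.8370, u+w=20.3990; √(b/2)=4.1713, √(2b)=8.3427; F=4.1713×27.837=116.1173, v=20.3990/8.3427=2.4451
k=1: u−w=-11.5460, u+w=30.3320; √(b/2)=4.1713, √(2b)=8.3427; F=4.1713×(-11.546)=-48.1622, v=30.3320/8.3427=3.6358
k=2: u−w=37.4060, u+w=2.6280; √(b/2)=4.1713, √(2b)=8.3427; F=4.1713×37.406=156.0328, v=2.6280/8.3427=0.3150

0: F=116.1173 v=2.4451
1: F=-48.1622 v=3.6358
2: F=156.0328 v=0.3150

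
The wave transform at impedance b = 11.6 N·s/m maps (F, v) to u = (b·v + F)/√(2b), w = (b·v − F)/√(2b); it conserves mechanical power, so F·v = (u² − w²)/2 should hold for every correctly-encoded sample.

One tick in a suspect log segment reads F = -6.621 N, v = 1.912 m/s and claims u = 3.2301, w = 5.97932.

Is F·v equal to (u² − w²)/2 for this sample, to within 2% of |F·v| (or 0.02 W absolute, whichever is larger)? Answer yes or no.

F·v = (-6.621)×1.912 = -12.6594 W.
(u² − w²)/2 = (10.4335 − 35.7523)/2 = -12.6594 W.
|Δ| = 0.0000;  2% of max(1, |F·v|) = 0.2532.

yes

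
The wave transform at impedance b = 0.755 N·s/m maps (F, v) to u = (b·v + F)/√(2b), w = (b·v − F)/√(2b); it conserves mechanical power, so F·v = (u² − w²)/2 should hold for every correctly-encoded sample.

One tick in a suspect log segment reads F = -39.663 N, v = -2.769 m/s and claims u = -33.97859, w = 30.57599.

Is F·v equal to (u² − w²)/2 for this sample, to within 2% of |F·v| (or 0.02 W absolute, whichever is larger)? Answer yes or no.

yes

F·v = (-39.663)×(-2.769) = 109.82685 W.
(u² − w²)/2 = (1154.54458 − 934.89116)/2 = 109.82671 W.
|Δ| = 0.00014;  2% of max(1, |F·v|) = 2.19654.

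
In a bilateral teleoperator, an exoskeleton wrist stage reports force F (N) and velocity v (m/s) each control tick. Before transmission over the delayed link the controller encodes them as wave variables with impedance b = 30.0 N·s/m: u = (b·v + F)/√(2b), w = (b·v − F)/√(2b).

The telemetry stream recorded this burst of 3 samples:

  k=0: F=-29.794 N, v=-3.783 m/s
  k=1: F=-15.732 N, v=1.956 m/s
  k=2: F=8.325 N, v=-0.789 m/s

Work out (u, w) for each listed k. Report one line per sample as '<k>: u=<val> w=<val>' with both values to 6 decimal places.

k=0: b·v=30.0×(-3.783)=-113.490000; √(2b)=7.745967; u=(-113.490000+(-29.794))/7.745967=-18.497885, w=(-113.490000−(-29.794))/7.745967=-10.805107
k=1: b·v=30.0×1.956=58.680000; √(2b)=7.745967; u=(58.680000+(-15.732))/7.745967=5.544563, w=(58.680000−(-15.732))/7.745967=9.606548
k=2: b·v=30.0×(-0.789)=-23.670000; √(2b)=7.745967; u=(-23.670000+8.325)/7.745967=-1.981031, w=(-23.670000−8.325)/7.745967=-4.130537

0: u=-18.497885 w=-10.805107
1: u=5.544563 w=9.606548
2: u=-1.981031 w=-4.130537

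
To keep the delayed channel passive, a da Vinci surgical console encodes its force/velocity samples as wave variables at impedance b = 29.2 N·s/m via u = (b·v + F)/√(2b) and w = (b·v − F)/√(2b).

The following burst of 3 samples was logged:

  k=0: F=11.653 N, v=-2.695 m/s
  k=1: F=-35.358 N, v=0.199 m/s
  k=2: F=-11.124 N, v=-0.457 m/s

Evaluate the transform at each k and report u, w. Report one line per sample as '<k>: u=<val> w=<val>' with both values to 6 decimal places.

k=0: b·v=29.2×(-2.695)=-78.694000; √(2b)=7.641989; u=(-78.694000+11.653)/7.641989=-8.772716, w=(-78.694000−11.653)/7.641989=-11.822445
k=1: b·v=29.2×0.199=5.810800; √(2b)=7.641989; u=(5.810800+(-35.358))/7.641989=-3.866428, w=(5.810800−(-35.358))/7.641989=5.387184
k=2: b·v=29.2×(-0.457)=-13.344400; √(2b)=7.641989; u=(-13.344400+(-11.124))/7.641989=-3.201836, w=(-13.344400−(-11.124))/7.641989=-0.290553

0: u=-8.772716 w=-11.822445
1: u=-3.866428 w=5.387184
2: u=-3.201836 w=-0.290553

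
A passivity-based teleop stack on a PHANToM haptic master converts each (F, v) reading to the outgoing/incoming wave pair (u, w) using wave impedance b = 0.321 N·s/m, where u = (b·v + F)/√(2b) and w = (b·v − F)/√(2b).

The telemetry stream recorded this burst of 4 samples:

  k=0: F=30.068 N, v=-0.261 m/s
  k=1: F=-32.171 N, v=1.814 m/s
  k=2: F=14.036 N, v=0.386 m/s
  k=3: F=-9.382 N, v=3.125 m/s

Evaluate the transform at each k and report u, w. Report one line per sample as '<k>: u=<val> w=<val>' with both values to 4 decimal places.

0: u=37.4218 w=-37.6310
1: u=-39.4243 w=40.8778
2: u=17.6723 w=-17.3630
3: u=-10.4573 w=12.9612

k=0: b·v=0.321×(-0.261)=-0.0838; √(2b)=0.8012; u=(-0.0838+30.068)/0.8012=37.4218, w=(-0.0838−30.068)/0.8012=-37.6310
k=1: b·v=0.321×1.814=0.5823; √(2b)=0.8012; u=(0.5823+(-32.171))/0.8012=-39.4243, w=(0.5823−(-32.171))/0.8012=40.8778
k=2: b·v=0.321×0.386=0.1239; √(2b)=0.8012; u=(0.1239+14.036)/0.8012=17.6723, w=(0.1239−14.036)/0.8012=-17.3630
k=3: b·v=0.321×3.125=1.0031; √(2b)=0.8012; u=(1.0031+(-9.382))/0.8012=-10.4573, w=(1.0031−(-9.382))/0.8012=12.9612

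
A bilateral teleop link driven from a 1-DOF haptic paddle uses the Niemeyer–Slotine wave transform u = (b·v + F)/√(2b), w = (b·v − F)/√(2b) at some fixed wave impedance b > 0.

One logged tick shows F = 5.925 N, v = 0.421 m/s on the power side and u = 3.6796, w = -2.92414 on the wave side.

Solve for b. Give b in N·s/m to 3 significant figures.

u + w = 0.7555;  u + w = √(2b)·v, so √(2b) = 0.7555/0.421 = 1.7944.
b = (√(2b))²/2 = 3.2200/2 = 1.6100.
(Check via u − w = 2F/√(2b): u − w = 6.6037, 2F/√(2b) = 6.6037.)

b = 1.61 N·s/m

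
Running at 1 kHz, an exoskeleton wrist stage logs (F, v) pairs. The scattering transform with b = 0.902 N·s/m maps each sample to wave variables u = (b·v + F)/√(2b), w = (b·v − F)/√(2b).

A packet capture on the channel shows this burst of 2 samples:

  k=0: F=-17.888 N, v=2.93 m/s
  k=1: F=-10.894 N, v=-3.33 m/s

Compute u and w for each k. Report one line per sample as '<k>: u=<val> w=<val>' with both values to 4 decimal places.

k=0: b·v=0.902×2.93=2.6429; √(2b)=1.3431; u=(2.6429+(-17.888))/1.3431=-11.3505, w=(2.6429−(-17.888))/1.3431=15.2858
k=1: b·v=0.902×(-3.33)=-3.0037; √(2b)=1.3431; u=(-3.0037+(-10.894))/1.3431=-10.3472, w=(-3.0037−(-10.894))/1.3431=5.8746

0: u=-11.3505 w=15.2858
1: u=-10.3472 w=5.8746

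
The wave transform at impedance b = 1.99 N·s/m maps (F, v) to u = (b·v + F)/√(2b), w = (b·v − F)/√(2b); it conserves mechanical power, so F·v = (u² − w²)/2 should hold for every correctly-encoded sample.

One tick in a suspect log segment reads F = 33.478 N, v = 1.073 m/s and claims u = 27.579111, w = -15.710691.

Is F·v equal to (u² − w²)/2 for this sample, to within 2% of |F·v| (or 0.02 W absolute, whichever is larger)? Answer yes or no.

no

F·v = 33.478×1.073 = 35.921894 W.
(u² − w²)/2 = (760.607364 − 246.825812)/2 = 256.890776 W.
|Δ| = 220.968882;  2% of max(1, |F·v|) = 0.718438.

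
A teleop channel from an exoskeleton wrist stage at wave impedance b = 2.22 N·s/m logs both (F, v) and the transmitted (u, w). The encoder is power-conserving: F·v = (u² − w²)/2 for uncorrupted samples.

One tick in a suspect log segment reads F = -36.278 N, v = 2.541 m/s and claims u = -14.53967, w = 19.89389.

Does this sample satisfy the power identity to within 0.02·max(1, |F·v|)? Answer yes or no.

yes

F·v = (-36.278)×2.541 = -92.18240 W.
(u² − w²)/2 = (211.40200 − 395.76686)/2 = -92.18243 W.
|Δ| = 0.00003;  2% of max(1, |F·v|) = 1.84365.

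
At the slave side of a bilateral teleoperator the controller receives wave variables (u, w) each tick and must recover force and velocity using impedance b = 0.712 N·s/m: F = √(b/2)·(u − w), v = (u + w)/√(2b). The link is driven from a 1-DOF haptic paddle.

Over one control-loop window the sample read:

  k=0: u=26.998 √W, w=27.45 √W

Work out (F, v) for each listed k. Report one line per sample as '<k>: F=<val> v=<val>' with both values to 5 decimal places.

k=0: u−w=-0.45200, u+w=54.44800; √(b/2)=0.59666, √(2b)=1.19331; F=0.59666×(-0.452)=-0.26969, v=54.44800/1.19331=45.62753

0: F=-0.26969 v=45.62753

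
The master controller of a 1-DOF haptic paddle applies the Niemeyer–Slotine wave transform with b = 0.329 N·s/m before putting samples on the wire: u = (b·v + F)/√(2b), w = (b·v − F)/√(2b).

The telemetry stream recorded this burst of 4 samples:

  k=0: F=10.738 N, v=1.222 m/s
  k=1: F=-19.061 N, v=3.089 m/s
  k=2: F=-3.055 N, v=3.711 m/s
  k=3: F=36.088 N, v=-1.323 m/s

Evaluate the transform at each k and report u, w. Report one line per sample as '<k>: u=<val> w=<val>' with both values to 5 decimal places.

0: u=13.73326 w=-12.74201
1: u=-22.24524 w=24.75095
2: u=-2.26103 w=5.27129
3: u=43.95213 w=-45.02531

k=0: b·v=0.329×1.222=0.40204; √(2b)=0.81117; u=(0.40204+10.738)/0.81117=13.73326, w=(0.40204−10.738)/0.81117=-12.74201
k=1: b·v=0.329×3.089=1.01628; √(2b)=0.81117; u=(1.01628+(-19.061))/0.81117=-22.24524, w=(1.01628−(-19.061))/0.81117=24.75095
k=2: b·v=0.329×3.711=1.22092; √(2b)=0.81117; u=(1.22092+(-3.055))/0.81117=-2.26103, w=(1.22092−(-3.055))/0.81117=5.27129
k=3: b·v=0.329×(-1.323)=-0.43527; √(2b)=0.81117; u=(-0.43527+36.088)/0.81117=43.95213, w=(-0.43527−36.088)/0.81117=-45.02531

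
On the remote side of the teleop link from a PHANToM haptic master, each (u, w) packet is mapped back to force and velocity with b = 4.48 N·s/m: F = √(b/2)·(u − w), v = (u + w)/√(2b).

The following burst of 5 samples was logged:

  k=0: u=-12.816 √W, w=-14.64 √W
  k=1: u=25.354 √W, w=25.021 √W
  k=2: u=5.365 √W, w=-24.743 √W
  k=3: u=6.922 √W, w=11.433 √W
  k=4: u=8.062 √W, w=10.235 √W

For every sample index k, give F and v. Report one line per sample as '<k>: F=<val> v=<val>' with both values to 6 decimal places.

0: F=2.729913 v=-9.172406
1: F=0.498389 v=16.829106
2: F=45.061528 v=-6.473735
3: F=-6.751447 v=6.131975
4: F=-3.252249 v=6.112599

k=0: u−w=1.824000, u+w=-27.456000; √(b/2)=1.496663, √(2b)=2.993326; F=1.496663×1.824=2.729913, v=-27.456000/2.993326=-9.172406
k=1: u−w=0.333000, u+w=50.375000; √(b/2)=1.496663, √(2b)=2.993326; F=1.496663×0.333=0.498389, v=50.375000/2.993326=16.829106
k=2: u−w=30.108000, u+w=-19.378000; √(b/2)=1.496663, √(2b)=2.993326; F=1.496663×30.108=45.061528, v=-19.378000/2.993326=-6.473735
k=3: u−w=-4.511000, u+w=18.355000; √(b/2)=1.496663, √(2b)=2.993326; F=1.496663×(-4.511)=-6.751447, v=18.355000/2.993326=6.131975
k=4: u−w=-2.173000, u+w=18.297000; √(b/2)=1.496663, √(2b)=2.993326; F=1.496663×(-2.173)=-3.252249, v=18.297000/2.993326=6.112599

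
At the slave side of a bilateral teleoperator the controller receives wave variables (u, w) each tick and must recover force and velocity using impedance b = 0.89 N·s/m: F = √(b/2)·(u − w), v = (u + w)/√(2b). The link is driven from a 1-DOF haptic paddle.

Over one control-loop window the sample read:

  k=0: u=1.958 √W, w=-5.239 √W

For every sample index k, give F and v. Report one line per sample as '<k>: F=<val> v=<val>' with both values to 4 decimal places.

k=0: u−w=7.1970, u+w=-3.2810; √(b/2)=0.6671, √(2b)=1.3342; F=0.6671×7.197=4.8010, v=-3.2810/1.3342=-2.4592

0: F=4.8010 v=-2.4592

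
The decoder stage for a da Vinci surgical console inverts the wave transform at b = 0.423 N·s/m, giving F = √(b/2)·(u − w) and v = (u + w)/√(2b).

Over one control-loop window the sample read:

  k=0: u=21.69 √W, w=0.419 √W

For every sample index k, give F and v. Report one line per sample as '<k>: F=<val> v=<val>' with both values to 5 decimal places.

k=0: u−w=21.27100, u+w=22.10900; √(b/2)=0.45989, √(2b)=0.91978; F=0.45989×21.271=9.78235, v=22.10900/0.91978=24.03720

0: F=9.78235 v=24.03720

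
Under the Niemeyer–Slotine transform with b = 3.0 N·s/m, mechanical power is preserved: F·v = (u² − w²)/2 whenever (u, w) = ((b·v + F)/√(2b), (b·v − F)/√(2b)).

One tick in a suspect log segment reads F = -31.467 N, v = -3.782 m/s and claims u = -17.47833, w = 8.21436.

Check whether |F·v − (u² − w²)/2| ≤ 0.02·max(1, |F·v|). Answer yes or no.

F·v = (-31.467)×(-3.782) = 119.00819 W.
(u² − w²)/2 = (305.49202 − 67.47571)/2 = 119.00815 W.
|Δ| = 0.00004;  2% of max(1, |F·v|) = 2.38016.

yes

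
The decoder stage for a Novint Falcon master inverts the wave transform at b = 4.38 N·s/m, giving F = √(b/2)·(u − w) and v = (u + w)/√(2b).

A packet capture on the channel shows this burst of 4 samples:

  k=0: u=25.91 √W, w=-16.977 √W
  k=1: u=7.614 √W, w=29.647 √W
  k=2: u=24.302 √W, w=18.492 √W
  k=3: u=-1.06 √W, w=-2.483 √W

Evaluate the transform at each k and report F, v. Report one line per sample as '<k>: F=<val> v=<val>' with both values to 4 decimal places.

0: F=63.4670 v=3.0182
1: F=-32.6059 v=12.5893
2: F=8.5980 v=14.4588
3: F=2.1058 v=-1.1971

k=0: u−w=42.8870, u+w=8.9330; √(b/2)=1.4799, √(2b)=2.9597; F=1.4799×42.887=63.4670, v=8.9330/2.9597=3.0182
k=1: u−w=-22.0330, u+w=37.2610; √(b/2)=1.4799, √(2b)=2.9597; F=1.4799×(-22.033)=-32.6059, v=37.2610/2.9597=12.5893
k=2: u−w=5.8100, u+w=42.7940; √(b/2)=1.4799, √(2b)=2.9597; F=1.4799×5.81=8.5980, v=42.7940/2.9597=14.4588
k=3: u−w=1.4230, u+w=-3.5430; √(b/2)=1.4799, √(2b)=2.9597; F=1.4799×1.423=2.1058, v=-3.5430/2.9597=-1.1971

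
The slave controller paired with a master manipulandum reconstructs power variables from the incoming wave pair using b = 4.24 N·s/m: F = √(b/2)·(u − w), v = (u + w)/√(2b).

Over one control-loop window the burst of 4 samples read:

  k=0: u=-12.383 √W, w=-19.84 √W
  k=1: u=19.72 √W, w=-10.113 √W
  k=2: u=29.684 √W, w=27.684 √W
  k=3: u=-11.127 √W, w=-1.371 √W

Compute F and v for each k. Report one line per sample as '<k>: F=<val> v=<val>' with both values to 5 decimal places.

k=0: u−w=7.45700, u+w=-32.22300; √(b/2)=1.45602, √(2b)=2.91204; F=1.45602×7.457=10.85756, v=-32.22300/2.91204=-11.06542
k=1: u−w=29.83300, u+w=9.60700; √(b/2)=1.45602, √(2b)=2.91204; F=1.45602×29.833=43.43750, v=9.60700/2.91204=3.29906
k=2: u−w=2.00000, u+w=57.36800; √(b/2)=1.45602, √(2b)=2.91204; F=1.45602×2.0=2.91204, v=57.36800/2.91204=19.70025
k=3: u−w=-9.75600, u+w=-12.49800; √(b/2)=1.45602, √(2b)=2.91204; F=1.45602×(-9.756)=-14.20495, v=-12.49800/2.91204=-4.29183

0: F=10.85756 v=-11.06542
1: F=43.43750 v=3.29906
2: F=2.91204 v=19.70025
3: F=-14.20495 v=-4.29183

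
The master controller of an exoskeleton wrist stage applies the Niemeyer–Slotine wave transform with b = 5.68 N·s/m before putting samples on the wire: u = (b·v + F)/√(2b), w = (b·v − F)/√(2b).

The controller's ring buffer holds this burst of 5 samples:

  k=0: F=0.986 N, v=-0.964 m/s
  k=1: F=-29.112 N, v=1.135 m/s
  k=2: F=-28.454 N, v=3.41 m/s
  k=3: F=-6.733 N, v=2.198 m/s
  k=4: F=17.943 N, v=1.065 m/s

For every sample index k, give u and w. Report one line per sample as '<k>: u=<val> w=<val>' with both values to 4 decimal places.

k=0: b·v=5.68×(-0.964)=-5.4755; √(2b)=3.3705; u=(-5.4755+0.986)/3.3705=-1.3320, w=(-5.4755−0.986)/3.3705=-1.9171
k=1: b·v=5.68×1.135=6.4468; √(2b)=3.3705; u=(6.4468+(-29.112))/3.3705=-6.7247, w=(6.4468−(-29.112))/3.3705=10.5501
k=2: b·v=5.68×3.41=19.3688; √(2b)=3.3705; u=(19.3688+(-28.454))/3.3705=-2.6955, w=(19.3688−(-28.454))/3.3705=14.1888
k=3: b·v=5.68×2.198=12.4846; √(2b)=3.3705; u=(12.4846+(-6.733))/3.3705=1.7065, w=(12.4846−(-6.733))/3.3705=5.7018
k=4: b·v=5.68×1.065=6.0492; √(2b)=3.3705; u=(6.0492+17.943)/3.3705=7.1184, w=(6.0492−17.943)/3.3705=-3.5288

0: u=-1.3320 w=-1.9171
1: u=-6.7247 w=10.5501
2: u=-2.6955 w=14.1888
3: u=1.7065 w=5.7018
4: u=7.1184 w=-3.5288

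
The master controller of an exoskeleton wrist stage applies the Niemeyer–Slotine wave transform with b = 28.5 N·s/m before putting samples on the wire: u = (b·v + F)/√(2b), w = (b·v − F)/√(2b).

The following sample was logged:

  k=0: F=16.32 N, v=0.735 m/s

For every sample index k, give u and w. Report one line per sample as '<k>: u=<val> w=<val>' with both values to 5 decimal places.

k=0: b·v=28.5×0.735=20.94750; √(2b)=7.54983; u=(20.94750+16.32)/7.54983=4.93620, w=(20.94750−16.32)/7.54983=0.61293

0: u=4.93620 w=0.61293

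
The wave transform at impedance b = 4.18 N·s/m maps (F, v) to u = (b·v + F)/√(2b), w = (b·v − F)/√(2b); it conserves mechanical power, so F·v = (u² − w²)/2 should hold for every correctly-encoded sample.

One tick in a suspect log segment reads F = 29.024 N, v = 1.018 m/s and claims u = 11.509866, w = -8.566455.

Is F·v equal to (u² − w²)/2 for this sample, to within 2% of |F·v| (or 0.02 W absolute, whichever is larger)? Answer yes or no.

yes

F·v = 29.024×1.018 = 29.546432 W.
(u² − w²)/2 = (132.477015 − 73.384151)/2 = 29.546432 W.
|Δ| = 0.000000;  2% of max(1, |F·v|) = 0.590929.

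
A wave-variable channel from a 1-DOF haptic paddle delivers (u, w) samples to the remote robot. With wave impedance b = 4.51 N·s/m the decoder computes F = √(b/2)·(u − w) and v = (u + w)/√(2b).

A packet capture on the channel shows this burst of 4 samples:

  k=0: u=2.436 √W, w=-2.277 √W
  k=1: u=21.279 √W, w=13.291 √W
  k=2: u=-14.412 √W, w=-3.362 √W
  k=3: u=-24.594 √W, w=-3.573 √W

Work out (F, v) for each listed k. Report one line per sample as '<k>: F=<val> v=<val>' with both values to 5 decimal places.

k=0: u−w=4.71300, u+w=0.15900; √(b/2)=1.50167, √(2b)=3.00333; F=1.50167×4.713=7.07735, v=0.15900/3.00333=0.05294
k=1: u−w=7.98800, u+w=34.57000; √(b/2)=1.50167, √(2b)=3.00333; F=1.50167×7.988=11.99531, v=34.57000/3.00333=11.51055
k=2: u−w=-11.05000, u+w=-17.77400; √(b/2)=1.50167, √(2b)=3.00333; F=1.50167×(-11.05)=-16.59341, v=-17.77400/3.00333=-5.91809
k=3: u−w=-21.02100, u+w=-28.16700; √(b/2)=1.50167, √(2b)=3.00333; F=1.50167×(-21.021)=-31.56652, v=-28.16700/3.00333=-9.37859

0: F=7.07735 v=0.05294
1: F=11.99531 v=11.51055
2: F=-16.59341 v=-5.91809
3: F=-31.56652 v=-9.37859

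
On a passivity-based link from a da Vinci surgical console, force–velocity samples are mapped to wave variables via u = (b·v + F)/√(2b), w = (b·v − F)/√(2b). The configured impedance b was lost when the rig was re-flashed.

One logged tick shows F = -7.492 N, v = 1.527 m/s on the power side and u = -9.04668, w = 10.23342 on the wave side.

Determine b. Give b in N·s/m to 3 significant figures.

u + w = 1.18674;  u + w = √(2b)·v, so √(2b) = 1.18674/1.527 = 0.77717.
b = (√(2b))²/2 = 0.60399/2 = 0.30200.
(Check via u − w = 2F/√(2b): u − w = -19.28010, 2F/√(2b) = -19.28019.)

b = 0.302 N·s/m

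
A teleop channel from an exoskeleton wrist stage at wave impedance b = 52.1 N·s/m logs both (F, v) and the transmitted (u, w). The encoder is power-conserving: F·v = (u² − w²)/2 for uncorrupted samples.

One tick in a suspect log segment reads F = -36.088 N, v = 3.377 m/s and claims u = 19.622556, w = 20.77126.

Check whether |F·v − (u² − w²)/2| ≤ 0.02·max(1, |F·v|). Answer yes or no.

F·v = (-36.088)×3.377 = -121.869176 W.
(u² − w²)/2 = (385.044704 − 431.445242)/2 = -23.200269 W.
|Δ| = 98.668907;  2% of max(1, |F·v|) = 2.437384.

no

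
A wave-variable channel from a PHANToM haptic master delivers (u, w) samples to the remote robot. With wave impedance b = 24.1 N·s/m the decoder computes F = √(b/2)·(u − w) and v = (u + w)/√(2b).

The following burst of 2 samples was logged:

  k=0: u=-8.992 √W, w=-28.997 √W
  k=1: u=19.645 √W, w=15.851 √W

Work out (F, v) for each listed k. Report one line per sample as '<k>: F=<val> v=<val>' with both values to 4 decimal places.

k=0: u−w=20.0050, u+w=-37.9890; √(b/2)=3.4713, √(2b)=6.9426; F=3.4713×20.005=69.4436, v=-37.9890/6.9426=-5.4719
k=1: u−w=3.7940, u+w=35.4960; √(b/2)=3.4713, √(2b)=6.9426; F=3.4713×3.794=13.1702, v=35.4960/6.9426=5.1128

0: F=69.4436 v=-5.4719
1: F=13.1702 v=5.1128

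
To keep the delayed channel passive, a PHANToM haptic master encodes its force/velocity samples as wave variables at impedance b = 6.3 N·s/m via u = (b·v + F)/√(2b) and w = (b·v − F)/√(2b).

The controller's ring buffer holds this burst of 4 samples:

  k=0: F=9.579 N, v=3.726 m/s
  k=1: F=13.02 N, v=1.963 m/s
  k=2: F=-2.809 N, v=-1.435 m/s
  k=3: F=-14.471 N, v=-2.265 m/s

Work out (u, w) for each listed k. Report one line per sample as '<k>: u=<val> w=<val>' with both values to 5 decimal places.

0: u=9.31157 w=3.91442
1: u=7.15195 w=-0.18399
2: u=-3.33822 w=-1.75553
3: u=-8.09672 w=0.05677

k=0: b·v=6.3×3.726=23.47380; √(2b)=3.54965; u=(23.47380+9.579)/3.54965=9.31157, w=(23.47380−9.579)/3.54965=3.91442
k=1: b·v=6.3×1.963=12.36690; √(2b)=3.54965; u=(12.36690+13.02)/3.54965=7.15195, w=(12.36690−13.02)/3.54965=-0.18399
k=2: b·v=6.3×(-1.435)=-9.04050; √(2b)=3.54965; u=(-9.04050+(-2.809))/3.54965=-3.33822, w=(-9.04050−(-2.809))/3.54965=-1.75553
k=3: b·v=6.3×(-2.265)=-14.26950; √(2b)=3.54965; u=(-14.26950+(-14.471))/3.54965=-8.09672, w=(-14.26950−(-14.471))/3.54965=0.05677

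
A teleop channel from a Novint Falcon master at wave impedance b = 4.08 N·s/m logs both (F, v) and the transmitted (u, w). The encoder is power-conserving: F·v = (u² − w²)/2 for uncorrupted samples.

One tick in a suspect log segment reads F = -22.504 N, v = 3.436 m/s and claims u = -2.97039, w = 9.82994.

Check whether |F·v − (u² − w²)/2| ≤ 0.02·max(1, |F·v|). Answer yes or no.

F·v = (-22.504)×3.436 = -77.32374 W.
(u² − w²)/2 = (8.82322 − 96.62772)/2 = -43.90225 W.
|Δ| = 33.42149;  2% of max(1, |F·v|) = 1.54647.

no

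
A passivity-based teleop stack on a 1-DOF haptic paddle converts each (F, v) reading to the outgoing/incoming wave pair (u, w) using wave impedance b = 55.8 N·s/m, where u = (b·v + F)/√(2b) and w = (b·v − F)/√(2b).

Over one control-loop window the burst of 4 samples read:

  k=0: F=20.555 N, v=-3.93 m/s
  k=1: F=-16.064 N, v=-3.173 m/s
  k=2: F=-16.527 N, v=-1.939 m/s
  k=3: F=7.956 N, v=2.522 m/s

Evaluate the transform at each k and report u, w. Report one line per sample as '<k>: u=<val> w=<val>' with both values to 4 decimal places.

0: u=-18.8127 w=-22.7042
1: u=-18.2806 w=-15.2393
2: u=-11.8063 w=-8.6774
3: u=14.0744 w=12.5682

k=0: b·v=55.8×(-3.93)=-219.2940; √(2b)=10.5641; u=(-219.2940+20.555)/10.5641=-18.8127, w=(-219.2940−20.555)/10.5641=-22.7042
k=1: b·v=55.8×(-3.173)=-177.0534; √(2b)=10.5641; u=(-177.0534+(-16.064))/10.5641=-18.2806, w=(-177.0534−(-16.064))/10.5641=-15.2393
k=2: b·v=55.8×(-1.939)=-108.1962; √(2b)=10.5641; u=(-108.1962+(-16.527))/10.5641=-11.8063, w=(-108.1962−(-16.527))/10.5641=-8.6774
k=3: b·v=55.8×2.522=140.7276; √(2b)=10.5641; u=(140.7276+7.956)/10.5641=14.0744, w=(140.7276−7.956)/10.5641=12.5682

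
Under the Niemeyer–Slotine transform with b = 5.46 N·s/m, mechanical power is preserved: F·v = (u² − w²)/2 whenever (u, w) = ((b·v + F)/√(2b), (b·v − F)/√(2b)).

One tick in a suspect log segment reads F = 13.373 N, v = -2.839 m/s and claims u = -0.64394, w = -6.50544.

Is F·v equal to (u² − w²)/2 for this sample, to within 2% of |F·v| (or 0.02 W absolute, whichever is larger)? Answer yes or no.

no

F·v = 13.373×(-2.839) = -37.96595 W.
(u² − w²)/2 = (0.41466 − 42.32075)/2 = -20.95305 W.
|Δ| = 17.01290;  2% of max(1, |F·v|) = 0.75932.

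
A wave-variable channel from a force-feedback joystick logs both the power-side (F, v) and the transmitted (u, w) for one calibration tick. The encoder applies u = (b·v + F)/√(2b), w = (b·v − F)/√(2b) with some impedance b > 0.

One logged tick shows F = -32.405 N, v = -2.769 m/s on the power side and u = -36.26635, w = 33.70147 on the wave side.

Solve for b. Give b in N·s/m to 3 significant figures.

b = 0.429 N·s/m

u + w = -2.5649;  u + w = √(2b)·v, so √(2b) = -2.5649/(-2.769) = 0.9263.
b = (√(2b))²/2 = 0.8580/2 = 0.4290.
(Check via u − w = 2F/√(2b): u − w = -69.9678, 2F/√(2b) = -69.9678.)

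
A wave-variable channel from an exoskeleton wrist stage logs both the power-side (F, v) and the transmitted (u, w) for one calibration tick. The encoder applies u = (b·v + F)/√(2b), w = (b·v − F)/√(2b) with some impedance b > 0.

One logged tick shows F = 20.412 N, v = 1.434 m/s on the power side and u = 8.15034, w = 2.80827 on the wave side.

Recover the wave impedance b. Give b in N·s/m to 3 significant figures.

b = 29.2 N·s/m

u + w = 10.9586;  u + w = √(2b)·v, so √(2b) = 10.9586/1.434 = 7.6420.
b = (√(2b))²/2 = 58.4000/2 = 29.2000.
(Check via u − w = 2F/√(2b): u − w = 5.3421, 2F/√(2b) = 5.3421.)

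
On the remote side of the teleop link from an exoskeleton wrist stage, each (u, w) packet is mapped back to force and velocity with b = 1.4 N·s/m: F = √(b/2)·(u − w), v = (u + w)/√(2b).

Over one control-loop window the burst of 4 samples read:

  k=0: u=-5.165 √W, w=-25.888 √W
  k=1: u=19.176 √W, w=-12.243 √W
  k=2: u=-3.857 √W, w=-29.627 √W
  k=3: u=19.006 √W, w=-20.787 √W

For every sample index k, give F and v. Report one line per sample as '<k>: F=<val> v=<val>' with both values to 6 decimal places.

k=0: u−w=20.723000, u+w=-31.053000; √(b/2)=0.836660, √(2b)=1.673320; F=0.836660×20.723=17.338106, v=-31.053000/1.673320=-18.557717
k=1: u−w=31.419000, u+w=6.933000; √(b/2)=0.836660, √(2b)=1.673320; F=0.836660×31.419=26.287021, v=6.933000/1.673320=4.143260
k=2: u−w=25.770000, u+w=-33.484000; √(b/2)=0.836660, √(2b)=1.673320; F=0.836660×25.77=21.560729, v=-33.484000/1.673320=-20.010517
k=3: u−w=39.793000, u+w=-1.781000; √(b/2)=0.836660, √(2b)=1.673320; F=0.836660×39.793=33.293212, v=-1.781000/1.673320=-1.064351

0: F=17.338106 v=-18.557717
1: F=26.287021 v=4.143260
2: F=21.560729 v=-20.010517
3: F=33.293212 v=-1.064351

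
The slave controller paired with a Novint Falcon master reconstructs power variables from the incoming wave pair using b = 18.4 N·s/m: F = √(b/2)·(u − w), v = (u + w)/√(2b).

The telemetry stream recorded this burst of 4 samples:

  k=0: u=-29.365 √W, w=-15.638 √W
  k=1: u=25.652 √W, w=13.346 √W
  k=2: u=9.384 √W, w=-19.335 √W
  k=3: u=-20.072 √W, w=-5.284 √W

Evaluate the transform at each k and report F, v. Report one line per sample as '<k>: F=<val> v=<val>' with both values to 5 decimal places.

k=0: u−w=-13.72700, u+w=-45.00300; √(b/2)=3.03315, √(2b)=6.06630; F=3.03315×(-13.727)=-41.63605, v=-45.00300/6.06630=-7.41852
k=1: u−w=12.30600, u+w=38.99800; √(b/2)=3.03315, √(2b)=6.06630; F=3.03315×12.306=37.32595, v=38.99800/6.06630=6.42863
k=2: u−w=28.71900, u+w=-9.95100; √(b/2)=3.03315, √(2b)=6.06630; F=3.03315×28.719=87.10904, v=-9.95100/6.06630=-1.64037
k=3: u−w=-14.78800, u+w=-25.35600; √(b/2)=3.03315, √(2b)=6.06630; F=3.03315×(-14.788)=-44.85422, v=-25.35600/6.06630=-4.17981

0: F=-41.63605 v=-7.41852
1: F=37.32595 v=6.42863
2: F=87.10904 v=-1.64037
3: F=-44.85422 v=-4.17981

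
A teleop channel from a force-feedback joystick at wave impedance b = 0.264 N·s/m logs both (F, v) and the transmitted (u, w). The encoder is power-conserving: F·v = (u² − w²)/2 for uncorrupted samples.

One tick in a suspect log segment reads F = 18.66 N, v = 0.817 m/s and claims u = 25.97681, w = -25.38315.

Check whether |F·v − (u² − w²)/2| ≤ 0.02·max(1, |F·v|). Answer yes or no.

F·v = 18.66×0.817 = 15.24522 W.
(u² − w²)/2 = (674.79466 − 644.30430)/2 = 15.24518 W.
|Δ| = 0.00004;  2% of max(1, |F·v|) = 0.30490.

yes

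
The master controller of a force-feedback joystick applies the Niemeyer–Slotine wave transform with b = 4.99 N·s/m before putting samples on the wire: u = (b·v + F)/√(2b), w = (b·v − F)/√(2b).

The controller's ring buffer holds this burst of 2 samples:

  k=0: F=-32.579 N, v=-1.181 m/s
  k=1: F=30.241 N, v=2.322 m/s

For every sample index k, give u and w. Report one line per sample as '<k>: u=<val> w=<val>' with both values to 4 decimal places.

k=0: b·v=4.99×(-1.181)=-5.8932; √(2b)=3.1591; u=(-5.8932+(-32.579))/3.1591=-12.1782, w=(-5.8932−(-32.579))/3.1591=8.4472
k=1: b·v=4.99×2.322=11.5868; √(2b)=3.1591; u=(11.5868+30.241)/3.1591=13.2404, w=(11.5868−30.241)/3.1591=-5.9049

0: u=-12.1782 w=8.4472
1: u=13.2404 w=-5.9049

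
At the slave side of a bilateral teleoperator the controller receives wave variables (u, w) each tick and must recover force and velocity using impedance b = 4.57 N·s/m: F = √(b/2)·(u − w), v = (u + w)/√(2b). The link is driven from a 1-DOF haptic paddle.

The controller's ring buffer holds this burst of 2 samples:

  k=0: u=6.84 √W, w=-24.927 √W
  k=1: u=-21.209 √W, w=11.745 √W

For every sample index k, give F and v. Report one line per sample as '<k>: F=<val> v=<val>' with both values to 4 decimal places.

0: F=48.0197 v=-5.9826
1: F=-49.8140 v=-3.1304

k=0: u−w=31.7670, u+w=-18.0870; √(b/2)=1.5116, √(2b)=3.0232; F=1.5116×31.767=48.0197, v=-18.0870/3.0232=-5.9826
k=1: u−w=-32.9540, u+w=-9.4640; √(b/2)=1.5116, √(2b)=3.0232; F=1.5116×(-32.954)=-49.8140, v=-9.4640/3.0232=-3.1304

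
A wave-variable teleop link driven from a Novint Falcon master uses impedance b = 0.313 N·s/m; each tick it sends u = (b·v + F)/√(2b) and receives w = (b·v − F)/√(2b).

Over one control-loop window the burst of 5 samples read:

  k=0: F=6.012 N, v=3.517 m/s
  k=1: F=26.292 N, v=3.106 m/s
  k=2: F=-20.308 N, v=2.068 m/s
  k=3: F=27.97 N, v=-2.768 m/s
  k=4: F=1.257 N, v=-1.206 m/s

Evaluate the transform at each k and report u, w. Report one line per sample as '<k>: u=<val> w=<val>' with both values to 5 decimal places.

0: u=8.98990 w=-6.20724
1: u=34.45920 w=-32.00173
2: u=-24.84919 w=26.48539
3: u=34.25627 w=-36.44632
4: u=1.11163 w=-2.06582

k=0: b·v=0.313×3.517=1.10082; √(2b)=0.79120; u=(1.10082+6.012)/0.79120=8.98990, w=(1.10082−6.012)/0.79120=-6.20724
k=1: b·v=0.313×3.106=0.97218; √(2b)=0.79120; u=(0.97218+26.292)/0.79120=34.45920, w=(0.97218−26.292)/0.79120=-32.00173
k=2: b·v=0.313×2.068=0.64728; √(2b)=0.79120; u=(0.64728+(-20.308))/0.79120=-24.84919, w=(0.64728−(-20.308))/0.79120=26.48539
k=3: b·v=0.313×(-2.768)=-0.86638; √(2b)=0.79120; u=(-0.86638+27.97)/0.79120=34.25627, w=(-0.86638−27.97)/0.79120=-36.44632
k=4: b·v=0.313×(-1.206)=-0.37748; √(2b)=0.79120; u=(-0.37748+1.257)/0.79120=1.11163, w=(-0.37748−1.257)/0.79120=-2.06582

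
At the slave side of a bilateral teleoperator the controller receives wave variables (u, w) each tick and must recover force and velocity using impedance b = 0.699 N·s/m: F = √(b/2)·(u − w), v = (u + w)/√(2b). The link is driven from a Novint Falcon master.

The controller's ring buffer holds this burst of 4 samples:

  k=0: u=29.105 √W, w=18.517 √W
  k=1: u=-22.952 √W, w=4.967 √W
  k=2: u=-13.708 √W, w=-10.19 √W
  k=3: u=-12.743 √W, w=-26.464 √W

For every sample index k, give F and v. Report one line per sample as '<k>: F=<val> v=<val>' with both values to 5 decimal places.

0: F=6.25947 v=40.27672
1: F=-16.50530 v=-15.21097
2: F=-2.07979 v=-20.21194
3: F=8.11165 v=-33.15966

k=0: u−w=10.58800, u+w=47.62200; √(b/2)=0.59119, √(2b)=1.18237; F=0.59119×10.588=6.25947, v=47.62200/1.18237=40.27672
k=1: u−w=-27.91900, u+w=-17.98500; √(b/2)=0.59119, √(2b)=1.18237; F=0.59119×(-27.919)=-16.50530, v=-17.98500/1.18237=-15.21097
k=2: u−w=-3.51800, u+w=-23.89800; √(b/2)=0.59119, √(2b)=1.18237; F=0.59119×(-3.518)=-2.07979, v=-23.89800/1.18237=-20.21194
k=3: u−w=13.72100, u+w=-39.20700; √(b/2)=0.59119, √(2b)=1.18237; F=0.59119×13.721=8.11165, v=-39.20700/1.18237=-33.15966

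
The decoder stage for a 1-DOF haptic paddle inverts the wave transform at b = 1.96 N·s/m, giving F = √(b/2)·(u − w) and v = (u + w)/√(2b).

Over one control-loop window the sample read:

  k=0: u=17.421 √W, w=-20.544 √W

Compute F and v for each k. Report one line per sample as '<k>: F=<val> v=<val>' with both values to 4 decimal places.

k=0: u−w=37.9650, u+w=-3.1230; √(b/2)=0.9899, √(2b)=1.9799; F=0.9899×37.965=37.5834, v=-3.1230/1.9799=-1.5774

0: F=37.5834 v=-1.5774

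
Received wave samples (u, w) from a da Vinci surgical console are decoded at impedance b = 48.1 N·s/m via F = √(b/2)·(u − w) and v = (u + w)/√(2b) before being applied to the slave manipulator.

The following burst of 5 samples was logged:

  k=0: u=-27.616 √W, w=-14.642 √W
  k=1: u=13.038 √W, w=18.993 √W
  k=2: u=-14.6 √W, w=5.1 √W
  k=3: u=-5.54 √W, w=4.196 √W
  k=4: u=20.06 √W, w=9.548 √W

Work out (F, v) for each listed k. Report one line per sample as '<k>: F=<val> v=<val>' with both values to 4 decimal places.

k=0: u−w=-12.9740, u+w=-42.2580; √(b/2)=4.9041, √(2b)=9.8082; F=4.9041×(-12.974)=-63.6255, v=-42.2580/9.8082=-4.3085
k=1: u−w=-5.9550, u+w=32.0310; √(b/2)=4.9041, √(2b)=9.8082; F=4.9041×(-5.955)=-29.2038, v=32.0310/9.8082=3.2658
k=2: u−w=-19.7000, u+w=-9.5000; √(b/2)=4.9041, √(2b)=9.8082; F=4.9041×(-19.7)=-96.6104, v=-9.5000/9.8082=-0.9686
k=3: u−w=-9.7360, u+w=-1.3440; √(b/2)=4.9041, √(2b)=9.8082; F=4.9041×(-9.736)=-47.7461, v=-1.3440/9.8082=-0.1370
k=4: u−w=10.5120, u+w=29.6080; √(b/2)=4.9041, √(2b)=9.8082; F=4.9041×10.512=51.5517, v=29.6080/9.8082=3.0187

0: F=-63.6255 v=-4.3085
1: F=-29.2038 v=3.2658
2: F=-96.6104 v=-0.9686
3: F=-47.7461 v=-0.1370
4: F=51.5517 v=3.0187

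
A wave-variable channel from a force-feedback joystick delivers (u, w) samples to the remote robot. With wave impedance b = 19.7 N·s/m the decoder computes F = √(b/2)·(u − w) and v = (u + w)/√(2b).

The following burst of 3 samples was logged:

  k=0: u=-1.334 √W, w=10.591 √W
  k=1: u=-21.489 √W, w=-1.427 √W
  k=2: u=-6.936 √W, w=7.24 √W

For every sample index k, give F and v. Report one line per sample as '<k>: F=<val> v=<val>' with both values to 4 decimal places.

0: F=-37.4263 v=1.4748
1: F=-62.9640 v=-3.6508
2: F=-44.4910 v=0.0484

k=0: u−w=-11.9250, u+w=9.2570; √(b/2)=3.1385, √(2b)=6.2769; F=3.1385×(-11.925)=-37.4263, v=9.2570/6.2769=1.4748
k=1: u−w=-20.0620, u+w=-22.9160; √(b/2)=3.1385, √(2b)=6.2769; F=3.1385×(-20.062)=-62.9640, v=-22.9160/6.2769=-3.6508
k=2: u−w=-14.1760, u+w=0.3040; √(b/2)=3.1385, √(2b)=6.2769; F=3.1385×(-14.176)=-44.4910, v=0.3040/6.2769=0.0484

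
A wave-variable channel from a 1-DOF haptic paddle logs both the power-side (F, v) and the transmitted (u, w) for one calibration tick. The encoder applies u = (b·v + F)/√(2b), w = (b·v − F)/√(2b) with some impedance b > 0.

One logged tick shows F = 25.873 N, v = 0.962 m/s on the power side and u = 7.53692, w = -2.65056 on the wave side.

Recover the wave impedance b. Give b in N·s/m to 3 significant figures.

u + w = 4.88636;  u + w = √(2b)·v, so √(2b) = 4.88636/0.962 = 5.07938.
b = (√(2b))²/2 = 25.80006/2 = 12.90003.
(Check via u − w = 2F/√(2b): u − w = 10.18748, 2F/√(2b) = 10.18747.)

b = 12.9 N·s/m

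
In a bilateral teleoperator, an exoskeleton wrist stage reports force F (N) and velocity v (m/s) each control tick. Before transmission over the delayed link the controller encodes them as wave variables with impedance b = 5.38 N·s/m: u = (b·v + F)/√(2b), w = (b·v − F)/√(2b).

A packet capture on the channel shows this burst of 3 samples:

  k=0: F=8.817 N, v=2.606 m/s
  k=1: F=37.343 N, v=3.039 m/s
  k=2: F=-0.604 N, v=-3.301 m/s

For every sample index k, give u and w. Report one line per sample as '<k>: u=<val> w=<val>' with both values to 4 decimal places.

0: u=6.9621 w=1.5862
1: u=16.3685 w=-6.3999
2: u=-5.5982 w=-5.2299

k=0: b·v=5.38×2.606=14.0203; √(2b)=3.2802; u=(14.0203+8.817)/3.2802=6.9621, w=(14.0203−8.817)/3.2802=1.5862
k=1: b·v=5.38×3.039=16.3498; √(2b)=3.2802; u=(16.3498+37.343)/3.2802=16.3685, w=(16.3498−37.343)/3.2802=-6.3999
k=2: b·v=5.38×(-3.301)=-17.7594; √(2b)=3.2802; u=(-17.7594+(-0.604))/3.2802=-5.5982, w=(-17.7594−(-0.604))/3.2802=-5.2299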